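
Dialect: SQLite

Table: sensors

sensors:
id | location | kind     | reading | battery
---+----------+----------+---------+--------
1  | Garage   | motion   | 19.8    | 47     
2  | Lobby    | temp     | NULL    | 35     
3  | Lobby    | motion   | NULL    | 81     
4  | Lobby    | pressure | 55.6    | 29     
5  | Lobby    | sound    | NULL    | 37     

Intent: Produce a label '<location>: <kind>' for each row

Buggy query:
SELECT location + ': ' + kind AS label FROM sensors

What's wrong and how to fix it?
Bug: SQLite uses || for string concatenation; + coerces text to numbers (yielding 0)

Fix: Replace + with || to concatenate text

Corrected query:
SELECT location || ': ' || kind AS label FROM sensors

Result:
label          
---------------
Garage: motion 
Lobby: temp    
Lobby: motion  
Lobby: pressure
Lobby: sound   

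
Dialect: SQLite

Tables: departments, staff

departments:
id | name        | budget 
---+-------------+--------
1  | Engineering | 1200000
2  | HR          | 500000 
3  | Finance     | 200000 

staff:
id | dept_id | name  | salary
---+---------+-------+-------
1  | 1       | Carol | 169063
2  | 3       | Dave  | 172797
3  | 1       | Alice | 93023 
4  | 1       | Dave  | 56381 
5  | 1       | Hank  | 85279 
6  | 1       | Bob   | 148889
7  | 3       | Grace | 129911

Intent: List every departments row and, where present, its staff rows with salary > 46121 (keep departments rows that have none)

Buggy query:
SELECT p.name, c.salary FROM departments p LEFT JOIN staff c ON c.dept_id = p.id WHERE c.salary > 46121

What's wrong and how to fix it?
Bug: Filtering c.salary in WHERE discards the NULL rows produced by LEFT JOIN, turning it into an inner join

Fix: Put 'c.salary > 46121' in the JOIN's ON clause instead of WHERE

Corrected query:
SELECT p.name, c.salary FROM departments p LEFT JOIN staff c ON c.dept_id = p.id AND c.salary > 46121

Result:
name        | salary
------------+-------
Engineering | 56381 
Engineering | 85279 
Engineering | 93023 
Engineering | 148889
Engineering | 169063
HR          | NULL  
Finance     | 129911
Finance     | 172797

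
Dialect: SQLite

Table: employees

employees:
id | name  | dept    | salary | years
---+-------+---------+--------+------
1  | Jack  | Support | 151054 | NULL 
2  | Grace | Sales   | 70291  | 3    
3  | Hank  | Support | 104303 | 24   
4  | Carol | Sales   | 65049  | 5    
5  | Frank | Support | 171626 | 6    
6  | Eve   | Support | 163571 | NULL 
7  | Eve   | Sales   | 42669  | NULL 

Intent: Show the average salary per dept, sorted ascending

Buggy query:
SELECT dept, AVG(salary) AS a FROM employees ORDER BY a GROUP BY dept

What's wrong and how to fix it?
Bug: GROUP BY must precede ORDER BY

Fix: Move ORDER BY to the end, after GROUP BY

Corrected query:
SELECT dept, AVG(salary) AS a FROM employees GROUP BY dept ORDER BY a

Result:
dept    | a           
--------+-------------
Sales   | 59336.333333
Support | 147638.5    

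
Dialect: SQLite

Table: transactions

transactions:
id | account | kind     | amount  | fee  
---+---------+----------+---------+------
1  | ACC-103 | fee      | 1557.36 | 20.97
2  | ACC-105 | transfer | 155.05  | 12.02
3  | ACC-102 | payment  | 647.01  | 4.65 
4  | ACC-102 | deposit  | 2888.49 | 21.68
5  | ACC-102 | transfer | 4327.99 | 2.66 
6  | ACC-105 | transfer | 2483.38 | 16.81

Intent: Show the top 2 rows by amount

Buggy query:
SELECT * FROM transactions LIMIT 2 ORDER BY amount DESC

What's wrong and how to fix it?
Bug: ORDER BY cannot follow LIMIT; LIMIT is the final clause

Fix: Swap the clauses: ORDER BY first, then LIMIT

Corrected query:
SELECT * FROM transactions ORDER BY amount DESC LIMIT 2

Result:
id | account | kind     | amount  | fee  
---+---------+----------+---------+------
5  | ACC-102 | transfer | 4327.99 | 2.66 
4  | ACC-102 | deposit  | 2888.49 | 21.68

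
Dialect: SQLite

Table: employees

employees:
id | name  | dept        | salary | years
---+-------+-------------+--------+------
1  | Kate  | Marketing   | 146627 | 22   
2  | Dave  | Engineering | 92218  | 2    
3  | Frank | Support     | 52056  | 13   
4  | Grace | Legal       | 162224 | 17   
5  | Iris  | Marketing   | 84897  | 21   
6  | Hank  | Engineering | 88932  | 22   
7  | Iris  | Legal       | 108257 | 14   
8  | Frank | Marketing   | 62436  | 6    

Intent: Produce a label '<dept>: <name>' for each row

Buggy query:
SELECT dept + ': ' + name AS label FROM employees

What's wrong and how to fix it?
Bug: SQLite uses || for string concatenation; + coerces text to numbers (yielding 0)

Fix: Replace + with || to concatenate text

Corrected query:
SELECT dept || ': ' || name AS label FROM employees

Result:
label            
-----------------
Marketing: Kate  
Engineering: Dave
Support: Frank   
Legal: Grace     
Marketing: Iris  
Engineering: Hank
Legal: Iris      
Marketing: Frank 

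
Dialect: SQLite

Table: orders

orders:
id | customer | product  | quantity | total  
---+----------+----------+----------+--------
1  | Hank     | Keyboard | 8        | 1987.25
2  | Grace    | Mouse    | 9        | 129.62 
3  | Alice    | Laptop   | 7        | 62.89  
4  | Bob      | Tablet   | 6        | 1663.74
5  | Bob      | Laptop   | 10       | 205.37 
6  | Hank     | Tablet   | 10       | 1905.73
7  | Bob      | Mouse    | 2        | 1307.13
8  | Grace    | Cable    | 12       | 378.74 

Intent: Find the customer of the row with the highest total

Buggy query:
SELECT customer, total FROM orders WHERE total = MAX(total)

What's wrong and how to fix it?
Bug: WHERE is evaluated per row; an aggregate over the whole table isn't defined there

Fix: Use a subquery: WHERE total = (SELECT MAX(total) FROM orders)

Corrected query:
SELECT customer, total FROM orders WHERE total = (SELECT MAX(total) FROM orders)

Result:
customer | total  
---------+--------
Hank     | 1987.25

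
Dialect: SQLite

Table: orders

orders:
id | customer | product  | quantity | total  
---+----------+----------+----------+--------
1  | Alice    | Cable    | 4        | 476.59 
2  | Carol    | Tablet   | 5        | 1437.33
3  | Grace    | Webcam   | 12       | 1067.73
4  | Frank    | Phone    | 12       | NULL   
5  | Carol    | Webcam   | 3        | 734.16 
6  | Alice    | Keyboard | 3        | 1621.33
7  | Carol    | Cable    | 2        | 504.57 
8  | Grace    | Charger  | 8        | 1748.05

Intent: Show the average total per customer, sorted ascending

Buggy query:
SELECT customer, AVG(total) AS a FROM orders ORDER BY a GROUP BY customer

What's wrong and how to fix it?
Bug: ORDER BY appears before GROUP BY; SQL clause order requires GROUP BY first

Fix: Reorder: SELECT … FROM … GROUP BY … ORDER BY …

Corrected query:
SELECT customer, AVG(total) AS a FROM orders GROUP BY customer ORDER BY a

Result:
customer | a      
---------+--------
Frank    | NULL   
Carol    | 892.02 
Alice    | 1048.96
Grace    | 1407.89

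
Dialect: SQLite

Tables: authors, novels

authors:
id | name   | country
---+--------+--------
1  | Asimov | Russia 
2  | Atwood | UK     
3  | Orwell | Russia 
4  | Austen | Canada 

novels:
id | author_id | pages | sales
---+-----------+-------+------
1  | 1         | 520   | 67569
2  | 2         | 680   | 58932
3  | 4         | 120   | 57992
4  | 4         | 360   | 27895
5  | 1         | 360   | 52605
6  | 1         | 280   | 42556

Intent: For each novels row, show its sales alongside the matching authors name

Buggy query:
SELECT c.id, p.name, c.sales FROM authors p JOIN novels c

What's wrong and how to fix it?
Bug: Missing join condition: each novels row is matched to all authors rows instead of just its own

Fix: Add ON c.author_id = p.id to the JOIN

Corrected query:
SELECT c.id, p.name, c.sales FROM authors p JOIN novels c ON c.author_id = p.id

Result:
id | name   | sales
---+--------+------
1  | Asimov | 67569
2  | Atwood | 58932
3  | Austen | 57992
4  | Austen | 27895
5  | Asimov | 52605
6  | Asimov | 42556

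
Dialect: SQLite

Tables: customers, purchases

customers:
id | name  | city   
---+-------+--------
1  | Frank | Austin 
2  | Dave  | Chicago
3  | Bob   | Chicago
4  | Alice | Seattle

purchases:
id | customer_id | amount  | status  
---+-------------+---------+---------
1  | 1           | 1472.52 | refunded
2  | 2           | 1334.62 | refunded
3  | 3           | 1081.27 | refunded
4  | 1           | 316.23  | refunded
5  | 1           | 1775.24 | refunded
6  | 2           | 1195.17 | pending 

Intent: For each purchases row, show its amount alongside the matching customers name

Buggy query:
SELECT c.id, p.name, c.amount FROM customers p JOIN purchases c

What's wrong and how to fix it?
Bug: JOIN with no ON clause produces a cartesian product; every purchases row pairs with every customers row

Fix: Specify the join condition linking the foreign key to the parent id

Corrected query:
SELECT c.id, p.name, c.amount FROM customers p JOIN purchases c ON c.customer_id = p.id

Result:
id | name  | amount 
---+-------+--------
1  | Frank | 1472.52
2  | Dave  | 1334.62
3  | Bob   | 1081.27
4  | Frank | 316.23 
5  | Frank | 1775.24
6  | Dave  | 1195.17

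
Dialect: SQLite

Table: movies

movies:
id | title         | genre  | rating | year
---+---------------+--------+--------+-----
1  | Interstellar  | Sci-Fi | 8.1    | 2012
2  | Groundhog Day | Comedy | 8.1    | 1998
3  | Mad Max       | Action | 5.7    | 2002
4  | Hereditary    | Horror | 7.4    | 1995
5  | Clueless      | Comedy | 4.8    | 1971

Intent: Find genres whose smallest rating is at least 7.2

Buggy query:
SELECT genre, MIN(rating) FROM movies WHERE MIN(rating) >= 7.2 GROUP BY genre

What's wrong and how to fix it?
Bug: Aggregates like MIN are computed per group after WHERE runs

Fix: Use HAVING for the per-group MIN condition

Corrected query:
SELECT genre, MIN(rating) FROM movies GROUP BY genre HAVING MIN(rating) >= 7.2

Result:
genre  | MIN(rating)
-------+------------
Horror | 7.4        
Sci-Fi | 8.1        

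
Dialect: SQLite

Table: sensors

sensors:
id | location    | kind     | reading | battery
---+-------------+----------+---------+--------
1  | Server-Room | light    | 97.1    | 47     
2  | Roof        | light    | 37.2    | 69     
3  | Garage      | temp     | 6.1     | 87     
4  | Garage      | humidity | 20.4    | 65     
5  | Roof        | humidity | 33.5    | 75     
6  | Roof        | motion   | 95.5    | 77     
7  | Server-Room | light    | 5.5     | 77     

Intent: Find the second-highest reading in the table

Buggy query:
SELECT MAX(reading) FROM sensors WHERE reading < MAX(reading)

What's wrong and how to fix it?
Bug: The inner MAX is an aggregate inside WHERE, which is not allowed

Fix: Compute the overall MAX in a subquery, then take MAX of rows below it

Corrected query:
SELECT MAX(reading) FROM sensors WHERE reading < (SELECT MAX(reading) FROM sensors)

Result:
MAX(reading)
------------
95.5        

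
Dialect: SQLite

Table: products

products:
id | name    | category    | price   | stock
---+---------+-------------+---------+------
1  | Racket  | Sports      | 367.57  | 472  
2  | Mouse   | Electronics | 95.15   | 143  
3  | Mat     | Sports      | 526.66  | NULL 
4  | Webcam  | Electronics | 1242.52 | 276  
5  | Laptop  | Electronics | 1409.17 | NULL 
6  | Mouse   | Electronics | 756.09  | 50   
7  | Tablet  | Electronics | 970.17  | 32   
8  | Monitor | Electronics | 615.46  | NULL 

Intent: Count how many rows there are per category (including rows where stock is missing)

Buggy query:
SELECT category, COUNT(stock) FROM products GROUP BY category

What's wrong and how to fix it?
Bug: COUNT(column) counts non-NULL values only; rows with NULL stock aren't counted

Fix: Replace COUNT(stock) with COUNT(*)

Corrected query:
SELECT category, COUNT(*) FROM products GROUP BY category

Result:
category    | COUNT(*)
------------+---------
Electronics | 6       
Sports      | 2       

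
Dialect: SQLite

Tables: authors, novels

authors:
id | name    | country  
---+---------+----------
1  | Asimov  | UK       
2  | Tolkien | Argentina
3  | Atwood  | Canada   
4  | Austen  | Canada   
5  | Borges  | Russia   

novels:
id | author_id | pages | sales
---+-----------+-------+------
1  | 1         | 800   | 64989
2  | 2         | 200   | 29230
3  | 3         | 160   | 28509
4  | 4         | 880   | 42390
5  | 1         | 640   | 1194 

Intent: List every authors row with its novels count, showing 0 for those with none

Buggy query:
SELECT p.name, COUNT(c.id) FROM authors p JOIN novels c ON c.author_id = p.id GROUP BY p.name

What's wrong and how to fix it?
Bug: INNER JOIN drops authors rows that have no matching novels rows

Fix: Use LEFT JOIN so parents without children still appear (COUNT(c.id) gives 0)

Corrected query:
SELECT p.name, COUNT(c.id) FROM authors p LEFT JOIN novels c ON c.author_id = p.id GROUP BY p.name

Result:
name    | COUNT(c.id)
--------+------------
Asimov  | 2          
Atwood  | 1          
Austen  | 1          
Borges  | 0          
Tolkien | 1          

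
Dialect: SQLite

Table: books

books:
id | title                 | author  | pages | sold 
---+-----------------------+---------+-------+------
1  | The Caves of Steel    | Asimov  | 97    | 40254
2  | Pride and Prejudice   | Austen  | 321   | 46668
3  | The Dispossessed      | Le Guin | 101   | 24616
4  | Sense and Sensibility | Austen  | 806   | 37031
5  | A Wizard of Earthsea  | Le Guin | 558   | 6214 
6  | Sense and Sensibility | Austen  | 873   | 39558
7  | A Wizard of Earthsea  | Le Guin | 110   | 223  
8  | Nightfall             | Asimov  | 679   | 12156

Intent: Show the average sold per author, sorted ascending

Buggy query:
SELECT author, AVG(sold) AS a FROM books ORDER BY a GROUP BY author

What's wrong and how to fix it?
Bug: GROUP BY must precede ORDER BY

Fix: Reorder: SELECT … FROM … GROUP BY … ORDER BY …

Corrected query:
SELECT author, AVG(sold) AS a FROM books GROUP BY author ORDER BY a

Result:
author  | a           
--------+-------------
Le Guin | 10351       
Asimov  | 26205       
Austen  | 41085.666667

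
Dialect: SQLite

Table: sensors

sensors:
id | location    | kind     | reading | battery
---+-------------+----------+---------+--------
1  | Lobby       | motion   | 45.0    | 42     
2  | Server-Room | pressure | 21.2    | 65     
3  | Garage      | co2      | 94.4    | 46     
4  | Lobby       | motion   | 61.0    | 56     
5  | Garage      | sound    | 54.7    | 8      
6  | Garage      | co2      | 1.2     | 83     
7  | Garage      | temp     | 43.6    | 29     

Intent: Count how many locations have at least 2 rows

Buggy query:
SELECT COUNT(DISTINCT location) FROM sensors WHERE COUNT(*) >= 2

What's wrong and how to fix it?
Bug: WHERE filters individual rows, not groups, so a group-level COUNT is invalid there

Fix: Use a subquery that GROUPs and filters with HAVING, then count its rows

Corrected query:
SELECT COUNT(*) FROM (SELECT location FROM sensors GROUP BY location HAVING COUNT(*) >= 2)

Result:
COUNT(*)
--------
2       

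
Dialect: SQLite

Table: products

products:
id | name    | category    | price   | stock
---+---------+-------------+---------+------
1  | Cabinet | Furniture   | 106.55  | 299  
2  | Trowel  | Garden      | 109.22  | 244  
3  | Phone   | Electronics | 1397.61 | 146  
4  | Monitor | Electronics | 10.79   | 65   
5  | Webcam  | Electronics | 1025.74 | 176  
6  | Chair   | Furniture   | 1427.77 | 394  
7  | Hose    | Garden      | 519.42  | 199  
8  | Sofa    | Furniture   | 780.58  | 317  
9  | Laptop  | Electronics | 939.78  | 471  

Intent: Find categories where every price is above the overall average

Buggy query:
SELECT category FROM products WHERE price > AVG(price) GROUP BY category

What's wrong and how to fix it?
Bug: WHERE evaluates per row before aggregation, so AVG() is unavailable

Fix: Use a subquery for AVG and a HAVING MIN(...) filter so the condition holds for every row in the group

Corrected query:
SELECT category FROM products GROUP BY category HAVING MIN(price) > (SELECT AVG(price) FROM products)

Result:
(no rows)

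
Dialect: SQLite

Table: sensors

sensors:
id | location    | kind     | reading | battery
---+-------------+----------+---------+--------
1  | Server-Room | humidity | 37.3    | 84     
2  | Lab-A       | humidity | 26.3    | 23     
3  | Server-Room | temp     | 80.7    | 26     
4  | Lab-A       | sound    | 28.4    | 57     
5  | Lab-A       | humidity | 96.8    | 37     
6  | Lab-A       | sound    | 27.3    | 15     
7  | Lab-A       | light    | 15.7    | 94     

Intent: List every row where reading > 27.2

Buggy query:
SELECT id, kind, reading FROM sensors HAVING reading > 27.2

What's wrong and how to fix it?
Bug: This is a non-aggregate query (no GROUP BY, no aggregates), so in SQLite the HAVING clause is invalid here; a row-level condition belongs in WHERE

Fix: Replace HAVING with WHERE since the condition applies to individual rows

Corrected query:
SELECT id, kind, reading FROM sensors WHERE reading > 27.2

Result:
id | kind     | reading
---+----------+--------
1  | humidity | 37.3   
3  | temp     | 80.7   
4  | sound    | 28.4   
5  | humidity | 96.8   
6  | sound    | 27.3   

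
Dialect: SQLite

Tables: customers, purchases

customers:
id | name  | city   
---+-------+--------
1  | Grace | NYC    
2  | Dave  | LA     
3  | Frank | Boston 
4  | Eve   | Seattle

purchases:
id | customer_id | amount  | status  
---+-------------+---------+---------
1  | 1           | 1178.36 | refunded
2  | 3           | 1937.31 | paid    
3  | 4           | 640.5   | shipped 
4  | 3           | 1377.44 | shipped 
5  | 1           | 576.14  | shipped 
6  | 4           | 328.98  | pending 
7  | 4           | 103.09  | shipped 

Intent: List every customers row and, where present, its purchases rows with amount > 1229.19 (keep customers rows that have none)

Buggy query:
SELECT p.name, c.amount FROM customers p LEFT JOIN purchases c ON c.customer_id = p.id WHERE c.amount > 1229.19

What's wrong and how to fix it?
Bug: Filtering c.amount in WHERE discards the NULL rows produced by LEFT JOIN, turning it into an inner join

Fix: Put 'c.amount > 1229.19' in the JOIN's ON clause instead of WHERE

Corrected query:
SELECT p.name, c.amount FROM customers p LEFT JOIN purchases c ON c.customer_id = p.id AND c.amount > 1229.19

Result:
name  | amount 
------+--------
Grace | NULL   
Dave  | NULL   
Frank | 1377.44
Frank | 1937.31
Eve   | NULL   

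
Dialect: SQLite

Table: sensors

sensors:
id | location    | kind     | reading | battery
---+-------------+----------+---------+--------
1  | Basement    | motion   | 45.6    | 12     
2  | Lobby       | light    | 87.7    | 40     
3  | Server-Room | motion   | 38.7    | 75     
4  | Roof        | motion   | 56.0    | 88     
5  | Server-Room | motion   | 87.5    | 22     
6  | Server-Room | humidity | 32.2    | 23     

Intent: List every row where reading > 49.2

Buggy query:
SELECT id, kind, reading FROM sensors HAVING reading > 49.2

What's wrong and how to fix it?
Bug: This is a non-aggregate query (no GROUP BY, no aggregates), so in SQLite the HAVING clause is invalid here; a row-level condition belongs in WHERE

Fix: Use WHERE for row-level filtering

Corrected query:
SELECT id, kind, reading FROM sensors WHERE reading > 49.2

Result:
id | kind   | reading
---+--------+--------
2  | light  | 87.7   
4  | motion | 56     
5  | motion | 87.5   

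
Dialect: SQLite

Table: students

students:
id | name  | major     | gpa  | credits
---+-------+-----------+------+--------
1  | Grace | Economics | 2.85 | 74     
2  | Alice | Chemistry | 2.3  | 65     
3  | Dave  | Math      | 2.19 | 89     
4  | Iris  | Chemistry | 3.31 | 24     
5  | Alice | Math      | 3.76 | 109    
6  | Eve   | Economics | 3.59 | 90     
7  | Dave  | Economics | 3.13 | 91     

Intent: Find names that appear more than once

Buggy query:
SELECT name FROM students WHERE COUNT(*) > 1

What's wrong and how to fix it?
Bug: COUNT(*) is an aggregate and cannot be used in WHERE

Fix: GROUP BY name, then filter groups with HAVING COUNT(*) > 1

Corrected query:
SELECT name FROM students GROUP BY name HAVING COUNT(*) > 1

Result:
name 
-----
Alice
Dave 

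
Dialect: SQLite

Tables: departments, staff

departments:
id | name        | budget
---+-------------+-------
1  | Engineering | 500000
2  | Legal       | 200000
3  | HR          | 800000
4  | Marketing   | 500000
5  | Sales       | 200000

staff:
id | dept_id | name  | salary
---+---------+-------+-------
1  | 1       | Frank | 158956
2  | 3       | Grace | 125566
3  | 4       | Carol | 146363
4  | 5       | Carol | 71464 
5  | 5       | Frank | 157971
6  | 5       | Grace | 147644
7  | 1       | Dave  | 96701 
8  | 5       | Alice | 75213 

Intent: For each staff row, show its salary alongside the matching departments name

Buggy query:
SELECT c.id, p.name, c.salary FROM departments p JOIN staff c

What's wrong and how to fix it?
Bug: Missing join condition: each staff row is matched to all departments rows instead of just its own

Fix: Add ON c.dept_id = p.id to the JOIN

Corrected query:
SELECT c.id, p.name, c.salary FROM departments p JOIN staff c ON c.dept_id = p.id

Result:
id | name        | salary
---+-------------+-------
1  | Engineering | 158956
2  | HR          | 125566
3  | Marketing   | 146363
4  | Sales       | 71464 
5  | Sales       | 157971
6  | Sales       | 147644
7  | Engineering | 96701 
8  | Sales       | 75213 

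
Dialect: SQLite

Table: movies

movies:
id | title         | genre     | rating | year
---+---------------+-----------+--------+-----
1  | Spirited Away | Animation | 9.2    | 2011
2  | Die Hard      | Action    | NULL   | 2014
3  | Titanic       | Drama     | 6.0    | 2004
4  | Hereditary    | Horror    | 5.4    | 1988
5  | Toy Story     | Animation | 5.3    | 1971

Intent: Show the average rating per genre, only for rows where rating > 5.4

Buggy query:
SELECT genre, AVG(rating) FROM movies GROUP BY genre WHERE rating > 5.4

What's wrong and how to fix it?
Bug: Row-level WHERE must come before GROUP BY in the clause order

Fix: Place WHERE between FROM and GROUP BY

Corrected query:
SELECT genre, AVG(rating) FROM movies WHERE rating > 5.4 GROUP BY genre

Result:
genre     | AVG(rating)
----------+------------
Animation | 9.2        
Drama     | 6          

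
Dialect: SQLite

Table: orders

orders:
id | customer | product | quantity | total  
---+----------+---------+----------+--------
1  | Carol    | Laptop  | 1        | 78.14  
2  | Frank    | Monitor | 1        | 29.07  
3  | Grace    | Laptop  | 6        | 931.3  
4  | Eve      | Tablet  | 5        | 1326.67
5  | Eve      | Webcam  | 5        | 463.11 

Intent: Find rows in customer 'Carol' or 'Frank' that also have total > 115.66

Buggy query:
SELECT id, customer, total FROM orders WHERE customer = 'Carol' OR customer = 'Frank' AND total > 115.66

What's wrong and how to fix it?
Bug: Without parentheses, AND is evaluated before OR, so the total filter only applies to the 'Frank' branch

Fix: Group the OR with parentheses (or use IN), then AND the threshold

Corrected query:
SELECT id, customer, total FROM orders WHERE (customer = 'Carol' OR customer = 'Frank') AND total > 115.66

Result:
(no rows)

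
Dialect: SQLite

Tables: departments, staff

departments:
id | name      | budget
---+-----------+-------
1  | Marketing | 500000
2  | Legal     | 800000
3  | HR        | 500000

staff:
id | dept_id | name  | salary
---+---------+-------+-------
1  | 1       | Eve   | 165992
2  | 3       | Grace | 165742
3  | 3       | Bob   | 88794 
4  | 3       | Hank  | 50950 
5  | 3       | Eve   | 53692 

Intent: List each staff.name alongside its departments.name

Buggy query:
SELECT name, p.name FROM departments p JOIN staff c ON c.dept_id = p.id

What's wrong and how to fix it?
Bug: Both tables have a 'name' column; the unqualified reference is ambiguous

Fix: Prefix ambiguous columns with the table alias

Corrected query:
SELECT c.name, p.name FROM departments p JOIN staff c ON c.dept_id = p.id

Result:
name  | name     
------+----------
Eve   | Marketing
Grace | HR       
Bob   | HR       
Hank  | HR       
Eve   | HR       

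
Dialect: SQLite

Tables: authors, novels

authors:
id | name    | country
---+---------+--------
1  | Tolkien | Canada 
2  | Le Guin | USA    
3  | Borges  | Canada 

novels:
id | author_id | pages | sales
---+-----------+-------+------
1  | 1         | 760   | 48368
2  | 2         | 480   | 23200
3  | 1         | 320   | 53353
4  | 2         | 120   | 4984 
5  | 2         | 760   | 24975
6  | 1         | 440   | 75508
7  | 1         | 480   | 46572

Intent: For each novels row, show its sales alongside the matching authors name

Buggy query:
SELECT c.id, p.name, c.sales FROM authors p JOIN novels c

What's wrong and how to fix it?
Bug: Missing join condition: each novels row is matched to all authors rows instead of just its own

Fix: Specify the join condition linking the foreign key to the parent id

Corrected query:
SELECT c.id, p.name, c.sales FROM authors p JOIN novels c ON c.author_id = p.id

Result:
id | name    | sales
---+---------+------
1  | Tolkien | 48368
2  | Le Guin | 23200
3  | Tolkien | 53353
4  | Le Guin | 4984 
5  | Le Guin | 24975
6  | Tolkien | 75508
7  | Tolkien | 46572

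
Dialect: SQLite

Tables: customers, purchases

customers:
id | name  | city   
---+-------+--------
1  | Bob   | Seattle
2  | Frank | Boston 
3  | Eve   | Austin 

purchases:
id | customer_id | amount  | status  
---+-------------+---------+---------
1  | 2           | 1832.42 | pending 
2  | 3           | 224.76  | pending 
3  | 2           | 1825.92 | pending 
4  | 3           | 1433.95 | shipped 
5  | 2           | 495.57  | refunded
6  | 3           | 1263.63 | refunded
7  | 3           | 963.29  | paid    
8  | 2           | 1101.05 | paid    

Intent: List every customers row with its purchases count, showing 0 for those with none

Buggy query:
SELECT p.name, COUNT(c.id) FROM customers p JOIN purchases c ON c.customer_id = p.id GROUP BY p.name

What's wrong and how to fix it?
Bug: An inner join excludes parents with zero children

Fix: Use LEFT JOIN so parents without children still appear (COUNT(c.id) gives 0)

Corrected query:
SELECT p.name, COUNT(c.id) FROM customers p LEFT JOIN purchases c ON c.customer_id = p.id GROUP BY p.name

Result:
name  | COUNT(c.id)
------+------------
Bob   | 0          
Eve   | 4          
Frank | 4          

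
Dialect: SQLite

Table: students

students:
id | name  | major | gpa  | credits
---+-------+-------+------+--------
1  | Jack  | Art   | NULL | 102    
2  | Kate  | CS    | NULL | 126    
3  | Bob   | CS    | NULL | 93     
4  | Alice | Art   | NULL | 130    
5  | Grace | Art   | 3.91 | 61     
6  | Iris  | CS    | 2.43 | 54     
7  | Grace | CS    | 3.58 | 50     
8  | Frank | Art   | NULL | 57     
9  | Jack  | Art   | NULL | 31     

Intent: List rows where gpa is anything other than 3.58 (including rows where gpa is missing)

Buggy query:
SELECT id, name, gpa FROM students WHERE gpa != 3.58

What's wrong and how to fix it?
Bug: Inequality against NULL is unknown, not true; rows with NULL are dropped

Fix: Handle NULL separately with IS NULL alongside the inequality

Corrected query:
SELECT id, name, gpa FROM students WHERE gpa != 3.58 OR gpa IS NULL

Result:
id | name  | gpa 
---+-------+-----
1  | Jack  | NULL
2  | Kate  | NULL
3  | Bob   | NULL
4  | Alice | NULL
5  | Grace | 3.91
6  | Iris  | 2.43
8  | Frank | NULL
9  | Jack  | NULL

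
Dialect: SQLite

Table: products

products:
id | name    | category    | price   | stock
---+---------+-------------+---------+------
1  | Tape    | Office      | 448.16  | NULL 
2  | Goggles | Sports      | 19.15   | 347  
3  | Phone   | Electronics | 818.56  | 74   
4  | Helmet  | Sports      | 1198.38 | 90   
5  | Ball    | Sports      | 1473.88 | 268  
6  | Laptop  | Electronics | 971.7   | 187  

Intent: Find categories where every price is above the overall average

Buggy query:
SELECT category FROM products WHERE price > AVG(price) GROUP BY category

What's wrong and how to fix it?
Bug: AVG() is an aggregate; it can't sit directly in WHERE

Fix: Compute the overall average in a scalar subquery and compare each group's MIN against it in HAVING

Corrected query:
SELECT category FROM products GROUP BY category HAVING MIN(price) > (SELECT AVG(price) FROM products)

Result:
(no rows)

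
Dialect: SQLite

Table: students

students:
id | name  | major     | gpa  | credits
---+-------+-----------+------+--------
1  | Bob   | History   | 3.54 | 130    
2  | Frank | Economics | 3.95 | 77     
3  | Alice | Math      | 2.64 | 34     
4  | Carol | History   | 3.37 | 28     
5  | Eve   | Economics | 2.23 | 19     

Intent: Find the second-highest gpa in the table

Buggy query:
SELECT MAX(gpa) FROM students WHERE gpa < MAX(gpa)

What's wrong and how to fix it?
Bug: MAX(gpa) on the right of the comparison is an aggregate-in-WHERE error

Fix: Compute the overall MAX in a subquery, then take MAX of rows below it

Corrected query:
SELECT MAX(gpa) FROM students WHERE gpa < (SELECT MAX(gpa) FROM students)

Result:
MAX(gpa)
--------
3.54    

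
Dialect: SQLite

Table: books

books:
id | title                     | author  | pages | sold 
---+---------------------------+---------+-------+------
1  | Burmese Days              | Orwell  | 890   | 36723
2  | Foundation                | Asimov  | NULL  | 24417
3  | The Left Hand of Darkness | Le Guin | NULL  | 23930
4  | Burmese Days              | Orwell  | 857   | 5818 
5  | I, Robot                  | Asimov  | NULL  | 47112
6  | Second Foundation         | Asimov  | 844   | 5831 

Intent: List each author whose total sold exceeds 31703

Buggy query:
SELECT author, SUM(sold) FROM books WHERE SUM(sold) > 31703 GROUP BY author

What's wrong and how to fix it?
Bug: SUM(sold) is an aggregate, but WHERE filters rows before aggregation

Fix: Use HAVING (which filters groups after aggregation) instead of WHERE

Corrected query:
SELECT author, SUM(sold) FROM books GROUP BY author HAVING SUM(sold) > 31703

Result:
author | SUM(sold)
-------+----------
Asimov | 77360    
Orwell | 42541    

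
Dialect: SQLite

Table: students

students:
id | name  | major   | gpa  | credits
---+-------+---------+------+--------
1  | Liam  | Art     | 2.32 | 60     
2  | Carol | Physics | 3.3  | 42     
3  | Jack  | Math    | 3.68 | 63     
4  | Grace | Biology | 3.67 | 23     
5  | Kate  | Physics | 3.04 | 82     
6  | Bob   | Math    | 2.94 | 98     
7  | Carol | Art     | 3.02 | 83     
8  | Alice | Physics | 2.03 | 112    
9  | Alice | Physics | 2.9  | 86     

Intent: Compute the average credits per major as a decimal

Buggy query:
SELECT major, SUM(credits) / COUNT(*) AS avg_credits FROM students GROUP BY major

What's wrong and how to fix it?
Bug: SUM(credits) and COUNT(*) are both integers; the division truncates the fractional part

Fix: Multiply by 1.0 (or CAST to REAL) to force floating-point division

Corrected query:
SELECT major, SUM(credits) * 1.0 / COUNT(*) AS avg_credits FROM students GROUP BY major

Result:
major   | avg_credits
--------+------------
Art     | 71.5       
Biology | 23         
Math    | 80.5       
Physics | 80.5       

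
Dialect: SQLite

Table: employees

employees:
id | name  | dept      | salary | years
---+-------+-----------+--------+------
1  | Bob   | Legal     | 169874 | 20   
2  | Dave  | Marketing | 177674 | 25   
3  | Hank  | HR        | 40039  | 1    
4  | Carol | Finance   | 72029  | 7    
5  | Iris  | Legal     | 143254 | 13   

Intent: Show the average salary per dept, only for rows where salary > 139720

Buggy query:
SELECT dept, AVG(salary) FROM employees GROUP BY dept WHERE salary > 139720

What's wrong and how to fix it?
Bug: Row-level WHERE must come before GROUP BY in the clause order

Fix: Place WHERE between FROM and GROUP BY

Corrected query:
SELECT dept, AVG(salary) FROM employees WHERE salary > 139720 GROUP BY dept

Result:
dept      | AVG(salary)
----------+------------
Legal     | 156564     
Marketing | 177674     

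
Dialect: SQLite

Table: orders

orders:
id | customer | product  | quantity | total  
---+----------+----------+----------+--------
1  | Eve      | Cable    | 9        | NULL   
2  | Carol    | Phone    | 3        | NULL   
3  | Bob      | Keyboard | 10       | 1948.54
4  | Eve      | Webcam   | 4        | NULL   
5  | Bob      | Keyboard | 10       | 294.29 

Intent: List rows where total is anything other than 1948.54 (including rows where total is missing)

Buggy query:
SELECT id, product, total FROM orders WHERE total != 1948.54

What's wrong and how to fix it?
Bug: Inequality against NULL is unknown, not true; rows with NULL are dropped

Fix: Handle NULL separately with IS NULL alongside the inequality

Corrected query:
SELECT id, product, total FROM orders WHERE total != 1948.54 OR total IS NULL

Result:
id | product  | total 
---+----------+-------
1  | Cable    | NULL  
2  | Phone    | NULL  
4  | Webcam   | NULL  
5  | Keyboard | 294.29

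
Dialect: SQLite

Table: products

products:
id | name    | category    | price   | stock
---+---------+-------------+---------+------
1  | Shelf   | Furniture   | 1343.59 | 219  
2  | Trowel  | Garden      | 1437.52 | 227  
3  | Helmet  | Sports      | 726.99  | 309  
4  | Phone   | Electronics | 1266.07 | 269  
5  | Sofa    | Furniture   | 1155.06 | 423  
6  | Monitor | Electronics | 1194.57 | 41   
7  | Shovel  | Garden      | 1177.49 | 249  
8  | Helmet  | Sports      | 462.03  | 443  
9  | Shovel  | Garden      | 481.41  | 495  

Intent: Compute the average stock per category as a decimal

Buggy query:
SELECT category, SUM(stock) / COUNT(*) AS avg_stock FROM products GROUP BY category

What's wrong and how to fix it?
Bug: Both operands are integers, so '/' performs integer division and truncates

Fix: Cast one side to REAL so the division keeps the fractional part

Corrected query:
SELECT category, SUM(stock) * 1.0 / COUNT(*) AS avg_stock FROM products GROUP BY category

Result:
category    | avg_stock 
------------+-----------
Electronics | 155       
Furniture   | 321       
Garden      | 323.666667
Sports      | 376       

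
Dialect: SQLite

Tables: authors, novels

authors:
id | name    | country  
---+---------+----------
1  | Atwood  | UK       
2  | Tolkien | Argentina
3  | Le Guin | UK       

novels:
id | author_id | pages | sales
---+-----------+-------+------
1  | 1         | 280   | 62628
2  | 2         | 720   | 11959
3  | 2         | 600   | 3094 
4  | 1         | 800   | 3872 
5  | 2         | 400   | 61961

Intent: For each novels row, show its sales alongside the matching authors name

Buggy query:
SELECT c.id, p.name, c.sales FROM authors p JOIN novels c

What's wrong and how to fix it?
Bug: JOIN with no ON clause produces a cartesian product; every novels row pairs with every authors row

Fix: Add ON c.author_id = p.id to the JOIN

Corrected query:
SELECT c.id, p.name, c.sales FROM authors p JOIN novels c ON c.author_id = p.id

Result:
id | name    | sales
---+---------+------
1  | Atwood  | 62628
2  | Tolkien | 11959
3  | Tolkien | 3094 
4  | Atwood  | 3872 
5  | Tolkien | 61961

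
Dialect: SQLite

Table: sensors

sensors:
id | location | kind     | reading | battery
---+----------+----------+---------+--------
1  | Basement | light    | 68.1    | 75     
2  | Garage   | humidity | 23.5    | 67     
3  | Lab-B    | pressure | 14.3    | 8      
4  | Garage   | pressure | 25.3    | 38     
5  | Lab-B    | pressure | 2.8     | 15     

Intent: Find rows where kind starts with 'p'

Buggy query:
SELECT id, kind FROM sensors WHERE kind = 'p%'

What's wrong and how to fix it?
Bug: '=' compares the literal string including the % character; pattern matching needs LIKE

Fix: Use LIKE for wildcard pattern matching

Corrected query:
SELECT id, kind FROM sensors WHERE kind LIKE 'p%'

Result:
id | kind    
---+---------
3  | pressure
4  | pressure
5  | pressure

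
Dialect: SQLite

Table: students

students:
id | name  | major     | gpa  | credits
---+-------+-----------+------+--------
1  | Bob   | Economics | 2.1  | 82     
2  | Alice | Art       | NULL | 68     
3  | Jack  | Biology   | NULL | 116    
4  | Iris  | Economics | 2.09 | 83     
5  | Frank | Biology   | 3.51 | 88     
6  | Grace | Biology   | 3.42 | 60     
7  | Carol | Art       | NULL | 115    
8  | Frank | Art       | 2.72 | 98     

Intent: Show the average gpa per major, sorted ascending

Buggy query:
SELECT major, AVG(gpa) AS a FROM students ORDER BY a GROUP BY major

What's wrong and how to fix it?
Bug: ORDER BY appears before GROUP BY; SQL clause order requires GROUP BY first

Fix: Move ORDER BY to the end, after GROUP BY

Corrected query:
SELECT major, AVG(gpa) AS a FROM students GROUP BY major ORDER BY a

Result:
major     | a    
----------+------
Economics | 2.095
Art       | 2.72 
Biology   | 3.465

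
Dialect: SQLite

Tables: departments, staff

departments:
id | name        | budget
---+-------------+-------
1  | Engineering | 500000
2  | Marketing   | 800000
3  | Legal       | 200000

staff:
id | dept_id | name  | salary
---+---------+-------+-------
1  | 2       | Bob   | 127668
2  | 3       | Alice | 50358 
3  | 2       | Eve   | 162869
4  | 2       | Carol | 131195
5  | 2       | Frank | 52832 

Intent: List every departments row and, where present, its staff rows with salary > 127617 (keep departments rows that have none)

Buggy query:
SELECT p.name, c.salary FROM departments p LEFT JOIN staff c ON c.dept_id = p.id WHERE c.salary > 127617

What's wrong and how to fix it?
Bug: A WHERE condition on the right-hand table after LEFT JOIN drops unmatched parents

Fix: Move the right-table condition into the ON clause so unmatched parents are kept

Corrected query:
SELECT p.name, c.salary FROM departments p LEFT JOIN staff c ON c.dept_id = p.id AND c.salary > 127617

Result:
name        | salary
------------+-------
Engineering | NULL  
Marketing   | 127668
Marketing   | 131195
Marketing   | 162869
Legal       | NULL  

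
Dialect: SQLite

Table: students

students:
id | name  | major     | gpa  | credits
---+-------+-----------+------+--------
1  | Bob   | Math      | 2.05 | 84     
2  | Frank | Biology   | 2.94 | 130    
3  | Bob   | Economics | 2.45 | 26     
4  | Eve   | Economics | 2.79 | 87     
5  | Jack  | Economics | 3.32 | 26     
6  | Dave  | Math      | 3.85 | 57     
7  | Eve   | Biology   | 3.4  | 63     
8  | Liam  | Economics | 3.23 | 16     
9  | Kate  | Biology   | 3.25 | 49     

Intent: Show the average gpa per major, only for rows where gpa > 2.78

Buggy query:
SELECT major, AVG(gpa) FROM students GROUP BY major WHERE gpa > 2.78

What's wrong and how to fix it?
Bug: Row-level WHERE must come before GROUP BY in the clause order

Fix: Move the WHERE clause before GROUP BY

Corrected query:
SELECT major, AVG(gpa) FROM students WHERE gpa > 2.78 GROUP BY major

Result:
major     | AVG(gpa)
----------+---------
Biology   | 3.196667
Economics | 3.113333
Math      | 3.85    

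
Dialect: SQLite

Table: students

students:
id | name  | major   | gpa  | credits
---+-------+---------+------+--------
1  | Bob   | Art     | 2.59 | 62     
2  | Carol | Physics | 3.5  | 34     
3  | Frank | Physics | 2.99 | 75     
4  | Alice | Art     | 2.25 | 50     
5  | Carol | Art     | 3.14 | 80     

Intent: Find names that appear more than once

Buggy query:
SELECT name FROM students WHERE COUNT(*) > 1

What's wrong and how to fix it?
Bug: WHERE can't reference COUNT(*); aggregates are computed after WHERE

Fix: Group first, then use HAVING for the count condition

Corrected query:
SELECT name FROM students GROUP BY name HAVING COUNT(*) > 1

Result:
name 
-----
Carol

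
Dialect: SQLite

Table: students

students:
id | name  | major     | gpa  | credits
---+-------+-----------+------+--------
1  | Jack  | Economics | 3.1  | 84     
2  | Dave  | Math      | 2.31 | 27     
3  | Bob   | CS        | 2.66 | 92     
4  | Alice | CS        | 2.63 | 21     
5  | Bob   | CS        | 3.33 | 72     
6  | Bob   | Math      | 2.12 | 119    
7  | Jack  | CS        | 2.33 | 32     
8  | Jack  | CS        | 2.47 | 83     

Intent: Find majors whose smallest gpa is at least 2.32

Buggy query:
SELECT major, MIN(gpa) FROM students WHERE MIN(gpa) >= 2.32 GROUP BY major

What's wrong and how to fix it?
Bug: Aggregates like MIN are computed per group after WHERE runs

Fix: Replace WHERE with HAVING after the GROUP BY

Corrected query:
SELECT major, MIN(gpa) FROM students GROUP BY major HAVING MIN(gpa) >= 2.32

Result:
major     | MIN(gpa)
----------+---------
CS        | 2.33    
Economics | 3.1     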